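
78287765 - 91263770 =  - 12976005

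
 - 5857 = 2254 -8111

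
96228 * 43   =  4137804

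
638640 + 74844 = 713484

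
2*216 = 432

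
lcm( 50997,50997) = 50997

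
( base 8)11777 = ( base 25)84j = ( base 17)10c2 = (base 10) 5119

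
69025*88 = 6074200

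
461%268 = 193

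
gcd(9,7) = 1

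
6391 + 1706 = 8097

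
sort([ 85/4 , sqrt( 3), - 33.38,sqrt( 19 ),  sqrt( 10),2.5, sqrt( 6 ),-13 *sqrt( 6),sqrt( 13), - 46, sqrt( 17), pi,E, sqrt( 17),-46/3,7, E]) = [ - 46, - 33.38, - 13*sqrt( 6 ),-46/3,sqrt( 3),sqrt(6), 2.5, E, E,pi, sqrt( 10), sqrt( 13 ),sqrt(17 ), sqrt(17), sqrt ( 19), 7,85/4]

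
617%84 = 29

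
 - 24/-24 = 1  +  0/1 = 1.00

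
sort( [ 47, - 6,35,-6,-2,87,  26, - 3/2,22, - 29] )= [ - 29, - 6, - 6 , - 2, - 3/2, 22,26, 35,47,87] 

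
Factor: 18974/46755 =2^1*3^ ( - 2)*5^ ( - 1)*53^1*179^1*1039^( - 1)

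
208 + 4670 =4878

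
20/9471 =20/9471 = 0.00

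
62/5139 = 62/5139 = 0.01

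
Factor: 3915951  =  3^1*13^1*31^1*41^1 * 79^1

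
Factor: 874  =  2^1 *19^1*23^1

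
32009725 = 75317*425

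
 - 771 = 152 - 923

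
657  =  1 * 657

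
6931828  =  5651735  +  1280093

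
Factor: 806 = 2^1*13^1*31^1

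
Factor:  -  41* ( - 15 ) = 615=3^1 * 5^1*41^1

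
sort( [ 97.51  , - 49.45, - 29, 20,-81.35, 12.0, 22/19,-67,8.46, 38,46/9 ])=[-81.35, - 67, - 49.45, - 29,22/19, 46/9, 8.46,12.0,20, 38,97.51]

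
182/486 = 91/243 = 0.37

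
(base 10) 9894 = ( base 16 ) 26a6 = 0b10011010100110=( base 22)K9G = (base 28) cha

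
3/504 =1/168= 0.01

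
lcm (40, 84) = 840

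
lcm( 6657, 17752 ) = 53256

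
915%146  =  39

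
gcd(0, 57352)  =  57352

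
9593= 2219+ 7374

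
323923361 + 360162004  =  684085365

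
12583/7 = 1797 + 4/7 = 1797.57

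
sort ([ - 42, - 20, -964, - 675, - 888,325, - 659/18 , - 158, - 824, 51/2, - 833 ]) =[ - 964, - 888, - 833, - 824, - 675, - 158,  -  42, - 659/18, - 20,51/2, 325] 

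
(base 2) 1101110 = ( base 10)110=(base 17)68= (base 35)35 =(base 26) 46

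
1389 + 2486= 3875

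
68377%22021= 2314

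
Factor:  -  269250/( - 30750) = 359/41 = 41^(- 1)*359^1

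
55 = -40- - 95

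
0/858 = 0 = 0.00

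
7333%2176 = 805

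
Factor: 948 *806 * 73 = 55778424 = 2^3 * 3^1*13^1*31^1*73^1*79^1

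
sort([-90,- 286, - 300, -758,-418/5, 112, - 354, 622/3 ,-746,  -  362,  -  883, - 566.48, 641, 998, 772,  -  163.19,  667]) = [ - 883, - 758, - 746, - 566.48, - 362,-354,-300,-286, - 163.19, - 90, - 418/5, 112,622/3, 641,667,772,998] 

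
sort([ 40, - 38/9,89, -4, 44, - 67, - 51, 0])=[ - 67, - 51, - 38/9, - 4,0,40, 44,  89] 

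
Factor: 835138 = 2^1 * 211^1 *1979^1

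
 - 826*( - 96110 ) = 79386860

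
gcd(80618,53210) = 2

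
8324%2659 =347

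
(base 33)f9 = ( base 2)111111000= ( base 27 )II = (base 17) 1cb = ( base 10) 504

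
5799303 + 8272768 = 14072071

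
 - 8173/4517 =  - 8173/4517 = -1.81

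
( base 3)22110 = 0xe4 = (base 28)84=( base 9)273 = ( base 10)228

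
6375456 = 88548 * 72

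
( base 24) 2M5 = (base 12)b85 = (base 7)4625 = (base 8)3225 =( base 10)1685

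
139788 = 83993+55795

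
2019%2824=2019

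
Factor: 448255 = 5^1*37^1 * 2423^1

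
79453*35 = 2780855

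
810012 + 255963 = 1065975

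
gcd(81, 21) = 3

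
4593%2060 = 473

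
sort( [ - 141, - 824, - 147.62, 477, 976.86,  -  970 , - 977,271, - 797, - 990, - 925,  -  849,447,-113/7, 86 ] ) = [ - 990, - 977, - 970, - 925, - 849, -824, - 797, - 147.62, - 141, - 113/7, 86,271, 447,477, 976.86 ] 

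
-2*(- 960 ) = 1920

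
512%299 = 213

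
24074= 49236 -25162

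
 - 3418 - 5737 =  - 9155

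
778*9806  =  7629068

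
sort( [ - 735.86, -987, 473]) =[-987, - 735.86,  473]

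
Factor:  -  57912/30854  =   - 28956/15427  =  - 2^2*3^1*19^1*127^1*15427^(-1) 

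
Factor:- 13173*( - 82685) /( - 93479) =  - 1089209505/93479 = -3^1*5^1*23^1 * 719^1*4391^1*93479^ (  -  1) 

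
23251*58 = 1348558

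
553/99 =5 + 58/99 = 5.59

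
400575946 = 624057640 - 223481694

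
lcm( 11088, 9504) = 66528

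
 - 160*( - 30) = 4800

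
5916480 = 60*98608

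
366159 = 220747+145412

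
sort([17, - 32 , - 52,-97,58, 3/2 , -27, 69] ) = [-97,-52,  -  32, - 27, 3/2, 17, 58, 69]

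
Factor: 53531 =199^1*269^1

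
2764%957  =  850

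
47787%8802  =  3777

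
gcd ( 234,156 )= 78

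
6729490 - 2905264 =3824226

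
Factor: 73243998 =2^1* 3^2*67^1*60733^1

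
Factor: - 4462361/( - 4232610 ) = 2^(-1)*3^( - 2)*5^( - 1 ) * 131^( - 1 )*359^ ( - 1) *4462361^1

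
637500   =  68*9375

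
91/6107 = 91/6107  =  0.01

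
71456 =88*812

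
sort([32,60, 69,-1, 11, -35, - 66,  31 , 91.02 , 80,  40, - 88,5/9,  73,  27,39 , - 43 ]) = [  -  88, - 66, - 43, - 35, - 1 , 5/9,11,27,31,32,39, 40, 60, 69,  73 , 80, 91.02] 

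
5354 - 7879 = - 2525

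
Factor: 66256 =2^4*41^1 *101^1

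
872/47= 18 + 26/47 =18.55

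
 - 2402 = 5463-7865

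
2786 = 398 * 7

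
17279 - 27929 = -10650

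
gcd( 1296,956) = 4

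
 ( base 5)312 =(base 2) 1010010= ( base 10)82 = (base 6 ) 214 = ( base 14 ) 5c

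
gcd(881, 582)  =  1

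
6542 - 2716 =3826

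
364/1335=364/1335 = 0.27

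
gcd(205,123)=41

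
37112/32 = 1159 + 3/4 = 1159.75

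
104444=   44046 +60398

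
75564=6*12594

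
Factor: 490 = 2^1*5^1* 7^2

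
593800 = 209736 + 384064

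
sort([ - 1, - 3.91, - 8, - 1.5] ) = [ - 8, - 3.91, - 1.5, - 1]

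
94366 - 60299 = 34067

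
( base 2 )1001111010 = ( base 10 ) 634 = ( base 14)334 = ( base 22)16i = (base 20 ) 1be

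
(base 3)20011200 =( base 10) 4500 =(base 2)1000110010100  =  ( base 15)1500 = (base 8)10624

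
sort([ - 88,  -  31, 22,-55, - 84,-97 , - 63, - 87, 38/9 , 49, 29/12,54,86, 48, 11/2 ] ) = [-97, - 88  , - 87, - 84, - 63,-55, - 31,29/12, 38/9,11/2, 22, 48 , 49, 54, 86] 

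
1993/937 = 2+119/937=2.13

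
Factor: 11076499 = 7^3*43^1* 751^1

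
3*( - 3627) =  - 10881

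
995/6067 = 995/6067 = 0.16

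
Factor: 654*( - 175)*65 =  - 7439250 = - 2^1 *3^1*5^3 *7^1*13^1*109^1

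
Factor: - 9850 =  - 2^1 * 5^2*197^1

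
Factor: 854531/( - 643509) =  - 3^( - 2 )*127^( -1)*401^1*563^ ( -1 )*2131^1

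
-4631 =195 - 4826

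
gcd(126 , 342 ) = 18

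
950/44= 21 + 13/22=21.59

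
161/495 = 161/495 = 0.33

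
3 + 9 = 12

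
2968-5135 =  - 2167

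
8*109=872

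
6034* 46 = 277564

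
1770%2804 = 1770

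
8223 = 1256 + 6967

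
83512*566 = 47267792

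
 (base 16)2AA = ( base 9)837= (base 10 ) 682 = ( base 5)10212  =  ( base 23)16F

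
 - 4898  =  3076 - 7974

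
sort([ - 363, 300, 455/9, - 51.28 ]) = [-363 , - 51.28  ,  455/9, 300]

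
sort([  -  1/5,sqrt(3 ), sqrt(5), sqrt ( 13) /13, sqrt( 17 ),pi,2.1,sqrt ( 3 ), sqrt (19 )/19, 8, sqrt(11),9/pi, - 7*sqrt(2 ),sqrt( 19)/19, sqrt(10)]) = [ -7*sqrt(2), - 1/5, sqrt( 19)/19, sqrt(19)/19, sqrt( 13 ) /13, sqrt (3 ), sqrt( 3),2.1 , sqrt( 5),9/pi, pi, sqrt(10), sqrt(11 ), sqrt( 17 ),8]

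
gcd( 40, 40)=40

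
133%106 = 27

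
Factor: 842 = 2^1*421^1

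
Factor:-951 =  - 3^1*317^1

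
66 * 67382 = 4447212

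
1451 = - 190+1641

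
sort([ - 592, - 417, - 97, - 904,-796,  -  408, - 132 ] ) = [-904, - 796,-592,- 417,-408, - 132, - 97]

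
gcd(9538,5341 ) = 1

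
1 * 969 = 969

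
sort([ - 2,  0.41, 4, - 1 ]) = [ - 2, - 1, 0.41,4] 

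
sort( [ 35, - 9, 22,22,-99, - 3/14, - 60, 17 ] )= [-99, - 60, - 9, - 3/14 , 17,22, 22,35 ] 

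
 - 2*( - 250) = 500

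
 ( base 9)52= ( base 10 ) 47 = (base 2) 101111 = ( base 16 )2F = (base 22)23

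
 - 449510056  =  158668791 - 608178847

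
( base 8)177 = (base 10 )127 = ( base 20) 67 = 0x7f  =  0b1111111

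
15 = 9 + 6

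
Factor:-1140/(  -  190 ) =2^1*3^1 = 6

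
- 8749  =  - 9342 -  - 593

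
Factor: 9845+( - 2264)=7581= 3^1*7^1 * 19^2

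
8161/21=388 + 13/21 = 388.62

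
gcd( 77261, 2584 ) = 1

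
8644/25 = 345+ 19/25 = 345.76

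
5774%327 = 215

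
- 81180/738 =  - 110 = - 110.00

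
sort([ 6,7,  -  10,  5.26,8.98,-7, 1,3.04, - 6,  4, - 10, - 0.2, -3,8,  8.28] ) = [-10,-10,-7,-6,-3,-0.2, 1,3.04,4,5.26,6, 7,8, 8.28,8.98 ]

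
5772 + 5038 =10810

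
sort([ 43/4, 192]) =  [43/4, 192 ]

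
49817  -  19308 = 30509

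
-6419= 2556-8975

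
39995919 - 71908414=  - 31912495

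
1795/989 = 1795/989 = 1.81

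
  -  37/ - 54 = 37/54 = 0.69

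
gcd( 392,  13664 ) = 56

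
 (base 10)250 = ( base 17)ec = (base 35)75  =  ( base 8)372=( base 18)DG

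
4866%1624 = 1618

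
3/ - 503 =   -  1 + 500/503 = - 0.01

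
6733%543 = 217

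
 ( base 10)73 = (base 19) 3G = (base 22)37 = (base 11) 67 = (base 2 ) 1001001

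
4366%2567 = 1799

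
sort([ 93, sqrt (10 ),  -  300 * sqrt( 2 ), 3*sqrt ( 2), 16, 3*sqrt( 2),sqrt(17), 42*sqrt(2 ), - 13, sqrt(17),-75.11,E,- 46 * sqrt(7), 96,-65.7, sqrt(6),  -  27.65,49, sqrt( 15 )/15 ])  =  [ - 300 *sqrt( 2), - 46 * sqrt(7 ), - 75.11, - 65.7, - 27.65, - 13, sqrt(15)/15, sqrt (6), E, sqrt( 10),sqrt(17),  sqrt ( 17), 3*sqrt( 2),3*  sqrt(2), 16, 49 , 42*sqrt(2),93, 96]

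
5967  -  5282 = 685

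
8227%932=771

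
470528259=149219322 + 321308937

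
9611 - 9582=29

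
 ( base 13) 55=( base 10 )70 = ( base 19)3d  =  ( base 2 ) 1000110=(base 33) 24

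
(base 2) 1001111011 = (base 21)195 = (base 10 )635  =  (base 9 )775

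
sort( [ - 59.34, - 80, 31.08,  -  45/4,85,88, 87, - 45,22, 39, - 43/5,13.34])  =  [ - 80, - 59.34, - 45,-45/4,  -  43/5, 13.34,22, 31.08,39,  85, 87,88] 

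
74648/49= 1523 + 3/7 = 1523.43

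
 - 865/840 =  - 173/168 = - 1.03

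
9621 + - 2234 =7387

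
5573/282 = 5573/282 = 19.76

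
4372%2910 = 1462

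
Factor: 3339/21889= 3^2*59^ ( - 1) = 9/59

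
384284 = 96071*4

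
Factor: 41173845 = 3^1*5^1*53^1*67^1*773^1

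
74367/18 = 8263/2 = 4131.50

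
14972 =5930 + 9042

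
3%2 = 1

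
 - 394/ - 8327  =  394/8327 = 0.05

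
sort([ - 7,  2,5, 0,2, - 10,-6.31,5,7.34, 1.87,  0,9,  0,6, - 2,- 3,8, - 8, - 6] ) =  [ - 10, - 8, - 7, - 6.31, - 6, - 3, - 2,0,0, 0,  1.87, 2,2,  5 , 5 , 6,7.34, 8,  9 ]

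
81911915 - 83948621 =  - 2036706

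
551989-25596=526393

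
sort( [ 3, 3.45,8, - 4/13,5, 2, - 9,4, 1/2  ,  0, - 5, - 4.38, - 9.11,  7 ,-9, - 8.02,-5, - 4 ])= [ - 9.11, - 9, - 9, - 8.02, - 5, - 5, - 4.38,-4, - 4/13,0,1/2,2,3,3.45,4, 5,7,8 ] 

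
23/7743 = 23/7743 = 0.00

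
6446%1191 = 491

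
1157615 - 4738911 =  - 3581296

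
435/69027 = 145/23009 =0.01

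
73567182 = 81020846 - 7453664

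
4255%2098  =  59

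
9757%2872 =1141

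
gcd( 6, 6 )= 6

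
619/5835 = 619/5835 = 0.11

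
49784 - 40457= 9327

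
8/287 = 8/287 =0.03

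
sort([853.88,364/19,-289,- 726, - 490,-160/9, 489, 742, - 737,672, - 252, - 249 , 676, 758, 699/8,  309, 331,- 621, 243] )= [ - 737,-726, - 621,  -  490 , -289, - 252 , - 249, - 160/9,364/19, 699/8,243, 309, 331,489,  672 , 676, 742 , 758, 853.88]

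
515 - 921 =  - 406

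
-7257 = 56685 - 63942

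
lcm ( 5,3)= 15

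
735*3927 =2886345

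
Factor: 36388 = 2^2*11^1*827^1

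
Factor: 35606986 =2^1*1217^1*14629^1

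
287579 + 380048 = 667627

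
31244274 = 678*46083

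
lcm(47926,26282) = 814742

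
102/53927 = 102/53927= 0.00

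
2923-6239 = - 3316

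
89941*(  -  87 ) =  - 7824867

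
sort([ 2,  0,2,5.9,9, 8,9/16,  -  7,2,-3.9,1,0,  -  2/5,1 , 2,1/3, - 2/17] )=[ - 7 , - 3.9, -2/5,- 2/17,0,0, 1/3, 9/16 , 1 , 1, 2, 2,2,  2,5.9, 8,9]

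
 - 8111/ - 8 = 1013  +  7/8 = 1013.88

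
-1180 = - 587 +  - 593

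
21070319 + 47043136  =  68113455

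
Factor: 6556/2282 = 2^1*7^( - 1 )*11^1 * 149^1*163^(-1 ) = 3278/1141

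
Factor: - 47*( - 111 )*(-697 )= - 3^1*17^1*37^1*41^1*47^1 = -3636249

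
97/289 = 97/289 = 0.34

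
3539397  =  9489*373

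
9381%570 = 261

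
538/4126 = 269/2063 = 0.13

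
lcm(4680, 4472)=201240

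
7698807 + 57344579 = 65043386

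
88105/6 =88105/6 = 14684.17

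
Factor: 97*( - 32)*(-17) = 2^5*17^1*97^1 = 52768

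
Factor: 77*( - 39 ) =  -3003 = - 3^1*7^1*11^1*13^1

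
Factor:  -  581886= - 2^1 * 3^2*32327^1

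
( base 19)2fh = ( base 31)121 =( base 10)1024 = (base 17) 394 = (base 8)2000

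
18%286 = 18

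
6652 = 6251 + 401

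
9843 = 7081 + 2762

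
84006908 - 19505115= 64501793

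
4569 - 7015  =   - 2446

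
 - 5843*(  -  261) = 1525023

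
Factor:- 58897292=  - 2^2*14724323^1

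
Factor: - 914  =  -2^1 * 457^1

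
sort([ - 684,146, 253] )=[ - 684, 146,253 ]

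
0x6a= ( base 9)127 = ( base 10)106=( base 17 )64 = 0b1101010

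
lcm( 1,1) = 1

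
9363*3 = 28089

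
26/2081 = 26/2081 = 0.01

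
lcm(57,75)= 1425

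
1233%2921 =1233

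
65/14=4 + 9/14  =  4.64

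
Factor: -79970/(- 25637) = 2^1*5^1*11^1*31^(  -  1)*727^1 * 827^( - 1 )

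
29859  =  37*807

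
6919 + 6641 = 13560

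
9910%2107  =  1482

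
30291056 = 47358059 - 17067003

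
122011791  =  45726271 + 76285520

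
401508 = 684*587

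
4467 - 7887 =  - 3420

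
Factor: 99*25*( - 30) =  - 2^1*3^3* 5^3*11^1=-74250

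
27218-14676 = 12542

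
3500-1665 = 1835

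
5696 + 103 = 5799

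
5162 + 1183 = 6345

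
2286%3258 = 2286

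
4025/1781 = 4025/1781= 2.26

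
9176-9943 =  - 767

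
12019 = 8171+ 3848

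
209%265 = 209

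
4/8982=2/4491 = 0.00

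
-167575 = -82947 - 84628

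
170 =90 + 80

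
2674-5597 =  - 2923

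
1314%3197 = 1314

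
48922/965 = 48922/965 = 50.70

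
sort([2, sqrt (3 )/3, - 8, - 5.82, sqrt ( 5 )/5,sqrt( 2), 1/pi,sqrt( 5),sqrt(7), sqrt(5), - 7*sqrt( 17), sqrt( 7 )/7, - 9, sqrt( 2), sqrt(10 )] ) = [ - 7*sqrt( 17 ), - 9,  -  8 , - 5.82, 1/pi,  sqrt( 7 )/7,sqrt( 5)/5 , sqrt(3)/3, sqrt( 2), sqrt(2), 2, sqrt (5 ),  sqrt( 5), sqrt (7 ),  sqrt( 10)]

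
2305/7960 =461/1592=0.29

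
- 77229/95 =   -  77229/95 = - 812.94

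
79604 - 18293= 61311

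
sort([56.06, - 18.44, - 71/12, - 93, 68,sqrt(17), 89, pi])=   [ - 93, - 18.44, - 71/12, pi, sqrt(17 ),56.06 , 68,  89]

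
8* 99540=796320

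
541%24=13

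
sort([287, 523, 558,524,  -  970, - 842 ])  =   [-970 , - 842 , 287,  523,524,558]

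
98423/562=175 + 73/562 = 175.13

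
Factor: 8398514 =2^1*4199257^1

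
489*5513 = 2695857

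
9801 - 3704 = 6097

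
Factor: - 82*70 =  - 5740 = - 2^2*5^1*7^1* 41^1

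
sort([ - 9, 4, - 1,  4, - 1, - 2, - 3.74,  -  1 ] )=[ - 9, -3.74,  -  2,  -  1,-1, - 1, 4, 4]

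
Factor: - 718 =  - 2^1 * 359^1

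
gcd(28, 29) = 1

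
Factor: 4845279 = 3^1*137^1*11789^1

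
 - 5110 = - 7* 730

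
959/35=27 + 2/5 = 27.40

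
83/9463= 83/9463 = 0.01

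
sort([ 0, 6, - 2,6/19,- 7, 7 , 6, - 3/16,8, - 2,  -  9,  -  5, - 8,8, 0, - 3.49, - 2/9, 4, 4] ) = [ - 9, - 8, -7, - 5, - 3.49, - 2, - 2,- 2/9,- 3/16 , 0  ,  0,6/19, 4,4, 6, 6, 7, 8, 8] 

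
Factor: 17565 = 3^1 *5^1*1171^1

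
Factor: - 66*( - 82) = 5412  =  2^2 * 3^1*11^1*41^1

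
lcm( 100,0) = 0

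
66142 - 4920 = 61222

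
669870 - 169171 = 500699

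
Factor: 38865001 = 7^1*751^1*7393^1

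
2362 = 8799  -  6437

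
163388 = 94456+68932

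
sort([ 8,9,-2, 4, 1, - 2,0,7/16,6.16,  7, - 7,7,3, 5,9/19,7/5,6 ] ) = [ - 7, - 2 , - 2,0,7/16,  9/19,1,7/5, 3,4, 5, 6, 6.16 , 7, 7,8,9 ]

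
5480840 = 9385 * 584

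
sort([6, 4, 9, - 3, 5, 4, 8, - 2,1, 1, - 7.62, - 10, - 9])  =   [-10, - 9, - 7.62, - 3, - 2, 1, 1,4, 4, 5,6, 8,9 ]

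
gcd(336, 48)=48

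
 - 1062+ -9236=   -  10298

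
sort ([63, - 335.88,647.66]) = [-335.88,63,647.66]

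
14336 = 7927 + 6409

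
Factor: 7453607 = 7^1*1064801^1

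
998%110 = 8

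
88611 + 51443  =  140054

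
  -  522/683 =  - 1 + 161/683 = -0.76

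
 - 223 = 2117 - 2340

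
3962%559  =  49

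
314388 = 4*78597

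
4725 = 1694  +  3031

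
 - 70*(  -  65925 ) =4614750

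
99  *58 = 5742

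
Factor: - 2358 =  - 2^1*3^2*131^1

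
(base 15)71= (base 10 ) 106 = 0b1101010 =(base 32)3A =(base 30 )3g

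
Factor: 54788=2^2*13697^1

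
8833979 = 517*17087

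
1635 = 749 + 886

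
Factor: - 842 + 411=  - 431 = - 431^1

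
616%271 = 74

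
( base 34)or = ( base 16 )34B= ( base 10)843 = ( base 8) 1513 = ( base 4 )31023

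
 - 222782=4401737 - 4624519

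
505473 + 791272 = 1296745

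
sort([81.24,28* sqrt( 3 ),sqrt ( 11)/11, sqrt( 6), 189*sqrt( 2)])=[ sqrt( 11) /11, sqrt ( 6),28 * sqrt(3), 81.24, 189*  sqrt( 2) ]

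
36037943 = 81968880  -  45930937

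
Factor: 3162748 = 2^2*17^1*46511^1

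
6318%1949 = 471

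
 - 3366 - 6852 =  - 10218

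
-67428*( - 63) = 4247964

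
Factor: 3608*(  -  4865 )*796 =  - 13972124320 = - 2^5*5^1*7^1* 11^1*41^1*139^1*199^1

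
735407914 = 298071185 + 437336729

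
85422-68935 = 16487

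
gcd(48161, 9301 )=1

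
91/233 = 91/233 = 0.39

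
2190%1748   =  442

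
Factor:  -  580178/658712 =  - 290089/329356 = - 2^( - 2 )*263^1*1103^1*82339^( -1)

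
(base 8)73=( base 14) 43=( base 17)38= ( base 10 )59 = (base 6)135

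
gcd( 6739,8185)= 1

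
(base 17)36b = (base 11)811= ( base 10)980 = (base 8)1724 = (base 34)SS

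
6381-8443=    - 2062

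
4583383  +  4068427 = 8651810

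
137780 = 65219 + 72561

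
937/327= 937/327 = 2.87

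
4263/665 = 6 + 39/95 = 6.41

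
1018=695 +323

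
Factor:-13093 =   -  13093^1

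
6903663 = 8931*773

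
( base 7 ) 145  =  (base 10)82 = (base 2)1010010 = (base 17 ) 4E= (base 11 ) 75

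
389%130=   129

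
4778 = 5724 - 946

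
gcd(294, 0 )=294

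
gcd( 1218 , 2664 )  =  6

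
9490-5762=3728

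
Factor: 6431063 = 19^1*338477^1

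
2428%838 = 752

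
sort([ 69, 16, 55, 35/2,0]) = [0,16, 35/2, 55 , 69]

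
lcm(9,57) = 171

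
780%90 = 60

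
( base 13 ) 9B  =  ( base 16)80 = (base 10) 128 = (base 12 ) A8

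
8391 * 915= 7677765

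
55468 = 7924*7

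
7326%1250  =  1076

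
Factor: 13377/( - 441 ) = -91/3 = - 3^(-1 )* 7^1*13^1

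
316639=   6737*47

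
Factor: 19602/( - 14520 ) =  - 27/20=   - 2^( - 2 )*3^3*5^ (-1 )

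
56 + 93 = 149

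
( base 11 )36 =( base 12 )33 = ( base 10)39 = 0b100111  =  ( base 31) 18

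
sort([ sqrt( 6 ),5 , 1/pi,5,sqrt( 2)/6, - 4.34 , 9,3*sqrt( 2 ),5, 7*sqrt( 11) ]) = [ - 4.34, sqrt(2) /6,  1/pi,  sqrt( 6),3*sqrt( 2 ), 5, 5, 5,  9, 7*sqrt(11 )]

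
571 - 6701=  - 6130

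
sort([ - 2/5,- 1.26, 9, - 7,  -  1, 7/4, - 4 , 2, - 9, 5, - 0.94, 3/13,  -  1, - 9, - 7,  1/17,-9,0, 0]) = [ - 9, - 9, - 9, - 7, - 7, - 4,  -  1.26,-1, - 1, - 0.94, - 2/5, 0, 0,1/17, 3/13, 7/4,  2,5,9] 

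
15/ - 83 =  - 1 + 68/83  =  -0.18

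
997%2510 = 997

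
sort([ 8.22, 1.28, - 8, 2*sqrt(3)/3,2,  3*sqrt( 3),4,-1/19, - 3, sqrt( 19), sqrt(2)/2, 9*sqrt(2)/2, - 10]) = [ - 10,-8, - 3, - 1/19,sqrt( 2 ) /2,  2*sqrt( 3) /3, 1.28, 2,4,  sqrt( 19),3*sqrt( 3), 9*sqrt(2)/2, 8.22] 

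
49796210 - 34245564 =15550646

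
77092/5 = 77092/5= 15418.40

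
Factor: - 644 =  - 2^2*7^1*23^1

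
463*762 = 352806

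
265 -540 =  - 275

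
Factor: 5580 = 2^2*3^2*5^1*31^1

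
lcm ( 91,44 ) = 4004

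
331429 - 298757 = 32672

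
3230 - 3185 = 45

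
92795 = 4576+88219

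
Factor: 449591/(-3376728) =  -2^( - 3 )*3^( - 7) * 193^( - 1) * 449591^1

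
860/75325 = 172/15065= 0.01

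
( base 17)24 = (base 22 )1G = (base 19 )20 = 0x26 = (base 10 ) 38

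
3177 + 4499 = 7676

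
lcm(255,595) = 1785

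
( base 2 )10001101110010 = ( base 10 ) 9074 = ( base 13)4190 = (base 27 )cc2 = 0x2372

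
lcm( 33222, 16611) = 33222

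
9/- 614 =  - 9/614 = - 0.01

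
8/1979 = 8/1979 = 0.00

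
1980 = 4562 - 2582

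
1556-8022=  -  6466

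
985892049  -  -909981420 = 1895873469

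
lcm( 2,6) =6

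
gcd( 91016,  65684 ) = 4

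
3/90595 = 3/90595 = 0.00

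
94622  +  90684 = 185306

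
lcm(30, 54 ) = 270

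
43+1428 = 1471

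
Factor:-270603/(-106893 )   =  281/111 = 3^(  -  1)*37^ ( - 1 )*281^1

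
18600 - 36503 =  - 17903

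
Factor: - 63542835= -3^2*5^1*191^1*7393^1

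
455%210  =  35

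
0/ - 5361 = 0/1 = - 0.00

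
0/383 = 0 = 0.00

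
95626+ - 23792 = 71834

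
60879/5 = 12175+4/5 = 12175.80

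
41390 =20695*2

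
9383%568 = 295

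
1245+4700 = 5945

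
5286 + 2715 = 8001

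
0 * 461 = 0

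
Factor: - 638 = - 2^1 * 11^1 * 29^1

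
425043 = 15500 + 409543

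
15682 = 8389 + 7293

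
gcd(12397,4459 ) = 49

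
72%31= 10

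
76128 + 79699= 155827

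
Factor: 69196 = 2^2*17299^1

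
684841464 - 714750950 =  - 29909486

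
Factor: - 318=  - 2^1*3^1* 53^1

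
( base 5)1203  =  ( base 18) 9G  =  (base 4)2302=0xb2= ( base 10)178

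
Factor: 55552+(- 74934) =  - 19382 = -2^1*11^1*881^1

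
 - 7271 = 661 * ( - 11) 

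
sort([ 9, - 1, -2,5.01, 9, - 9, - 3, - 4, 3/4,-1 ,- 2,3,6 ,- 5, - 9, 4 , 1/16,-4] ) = [ - 9, - 9, - 5,  -  4, - 4,  -  3, - 2, -2, - 1, -1, 1/16, 3/4,3,4 , 5.01, 6,9, 9] 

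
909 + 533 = 1442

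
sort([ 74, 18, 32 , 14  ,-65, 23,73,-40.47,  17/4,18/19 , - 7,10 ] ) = [-65, - 40.47,-7 , 18/19, 17/4,10 , 14, 18, 23,32,  73 , 74 ]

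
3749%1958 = 1791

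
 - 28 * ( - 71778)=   2009784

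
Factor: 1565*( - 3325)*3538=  - 18410425250 = - 2^1*5^3*7^1 * 19^1*29^1*61^1*313^1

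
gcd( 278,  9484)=2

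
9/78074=9/78074 = 0.00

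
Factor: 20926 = 2^1*10463^1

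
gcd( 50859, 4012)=1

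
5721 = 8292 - 2571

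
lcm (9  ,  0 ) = 0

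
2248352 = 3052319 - 803967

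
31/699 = 31/699  =  0.04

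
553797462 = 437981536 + 115815926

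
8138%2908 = 2322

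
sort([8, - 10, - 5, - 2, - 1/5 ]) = [-10, - 5, - 2 , - 1/5 , 8 ] 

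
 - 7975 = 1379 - 9354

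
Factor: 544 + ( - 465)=79 = 79^1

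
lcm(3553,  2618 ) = 49742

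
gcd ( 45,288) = 9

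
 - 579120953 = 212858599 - 791979552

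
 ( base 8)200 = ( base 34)3Q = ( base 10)128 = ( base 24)58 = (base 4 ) 2000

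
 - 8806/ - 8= 1100 + 3/4= 1100.75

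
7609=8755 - 1146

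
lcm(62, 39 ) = 2418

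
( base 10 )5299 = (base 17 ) 115c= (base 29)68l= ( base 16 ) 14b3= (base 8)12263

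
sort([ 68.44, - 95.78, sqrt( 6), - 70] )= [-95.78, - 70 , sqrt (6), 68.44 ]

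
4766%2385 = 2381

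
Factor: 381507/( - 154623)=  - 491/199 = - 199^(-1) * 491^1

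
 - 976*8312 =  - 8112512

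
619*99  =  61281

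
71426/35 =2040  +  26/35=2040.74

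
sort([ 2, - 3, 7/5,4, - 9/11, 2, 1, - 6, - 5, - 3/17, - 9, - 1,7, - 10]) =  [ - 10, - 9, - 6, - 5  , - 3, - 1, - 9/11,-3/17,1,7/5,2 , 2, 4, 7 ]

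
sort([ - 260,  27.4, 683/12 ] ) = [  -  260, 27.4, 683/12]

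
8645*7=60515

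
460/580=23/29 = 0.79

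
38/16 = 2+3/8 = 2.38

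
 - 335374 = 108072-443446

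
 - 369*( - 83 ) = 30627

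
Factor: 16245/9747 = 5/3 = 3^( - 1)*5^1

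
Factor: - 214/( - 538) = 107/269 =107^1*269^( - 1)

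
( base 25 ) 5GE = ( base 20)8gj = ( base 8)6723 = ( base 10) 3539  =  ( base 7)13214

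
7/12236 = 1/1748 = 0.00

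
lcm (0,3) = 0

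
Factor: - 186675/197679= - 5^2*19^1*503^( - 1 )  =  -475/503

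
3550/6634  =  1775/3317 =0.54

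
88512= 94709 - 6197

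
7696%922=320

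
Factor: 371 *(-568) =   -  210728 = - 2^3*7^1*53^1*71^1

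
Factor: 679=7^1* 97^1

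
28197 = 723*39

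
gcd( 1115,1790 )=5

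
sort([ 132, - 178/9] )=[ - 178/9,132 ]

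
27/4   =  27/4  =  6.75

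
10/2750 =1/275 = 0.00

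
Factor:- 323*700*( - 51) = 2^2*3^1 * 5^2 *7^1*17^2*19^1 =11531100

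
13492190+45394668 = 58886858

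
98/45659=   98/45659= 0.00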